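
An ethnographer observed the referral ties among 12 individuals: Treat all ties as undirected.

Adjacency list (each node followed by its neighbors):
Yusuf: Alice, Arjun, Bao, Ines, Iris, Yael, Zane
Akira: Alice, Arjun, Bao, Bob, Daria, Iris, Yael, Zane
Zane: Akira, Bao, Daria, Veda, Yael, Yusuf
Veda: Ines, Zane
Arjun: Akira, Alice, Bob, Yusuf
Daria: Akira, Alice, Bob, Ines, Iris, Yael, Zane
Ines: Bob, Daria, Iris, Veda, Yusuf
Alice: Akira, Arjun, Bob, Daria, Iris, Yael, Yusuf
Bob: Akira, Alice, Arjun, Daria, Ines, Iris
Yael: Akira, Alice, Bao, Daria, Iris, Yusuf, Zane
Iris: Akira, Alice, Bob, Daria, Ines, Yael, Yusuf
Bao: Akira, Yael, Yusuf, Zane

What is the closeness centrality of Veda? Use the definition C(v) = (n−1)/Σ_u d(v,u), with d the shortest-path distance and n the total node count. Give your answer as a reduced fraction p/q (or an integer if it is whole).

1/2

Distances from Veda: Akira:2, Alice:3, Arjun:3, Bao:2, Bob:2, Daria:2, Ines:1, Iris:2, Yael:2, Yusuf:2, Zane:1. Sum = 22.
n = 12, so closeness = 11/22 = 1/2.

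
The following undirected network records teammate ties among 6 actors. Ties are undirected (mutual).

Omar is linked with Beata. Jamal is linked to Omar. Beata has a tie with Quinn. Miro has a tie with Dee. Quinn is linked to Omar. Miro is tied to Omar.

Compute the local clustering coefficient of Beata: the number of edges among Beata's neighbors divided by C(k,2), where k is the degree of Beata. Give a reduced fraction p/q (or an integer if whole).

1

Beata's neighbors: Omar and Quinn (k = 2).
Possible neighbor pairs: C(2,2) = 1. Edges among them: Omar–Quinn → e = 1.
Clustering(Beata) = 1/1.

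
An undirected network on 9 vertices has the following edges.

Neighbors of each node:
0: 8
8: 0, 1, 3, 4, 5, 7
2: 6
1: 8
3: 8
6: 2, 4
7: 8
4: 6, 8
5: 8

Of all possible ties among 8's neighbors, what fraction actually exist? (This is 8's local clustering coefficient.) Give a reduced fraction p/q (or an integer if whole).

0

8's neighbors: 0, 1, 3, 4, 5, and 7 (k = 6).
Possible neighbor pairs: C(6,2) = 15. Edges among them: none → e = 0.
Clustering(8) = 0/15 = 0.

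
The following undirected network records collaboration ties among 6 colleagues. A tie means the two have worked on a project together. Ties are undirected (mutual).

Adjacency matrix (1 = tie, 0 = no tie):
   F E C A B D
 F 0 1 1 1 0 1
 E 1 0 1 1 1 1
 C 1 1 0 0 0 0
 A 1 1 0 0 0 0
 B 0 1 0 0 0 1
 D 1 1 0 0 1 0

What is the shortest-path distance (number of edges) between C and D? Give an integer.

2

One shortest route is C – F – D, which uses 2 edges, and C and D are not directly tied, so nothing shorter exists. So d(C,D) = 2.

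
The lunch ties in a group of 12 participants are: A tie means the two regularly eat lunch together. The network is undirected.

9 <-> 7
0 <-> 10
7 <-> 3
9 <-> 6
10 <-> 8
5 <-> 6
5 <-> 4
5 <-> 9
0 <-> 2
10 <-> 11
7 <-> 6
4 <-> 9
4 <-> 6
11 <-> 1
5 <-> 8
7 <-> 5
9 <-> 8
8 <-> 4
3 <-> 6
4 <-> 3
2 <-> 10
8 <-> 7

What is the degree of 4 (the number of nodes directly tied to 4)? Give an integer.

5

4 is directly tied to 3, 5, 6, 8, and 9. That is 5 neighbors, so the degree of 4 is 5.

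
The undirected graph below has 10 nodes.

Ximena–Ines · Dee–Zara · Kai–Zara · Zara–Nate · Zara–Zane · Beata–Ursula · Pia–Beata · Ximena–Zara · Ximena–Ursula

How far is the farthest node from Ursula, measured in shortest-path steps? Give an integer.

3

Distances from Ursula: Beata:1, Dee:3, Ines:2, Kai:3, Nate:3, Pia:2, Ximena:1, Zane:3, Zara:2.
The largest is 3 (to Nate, Kai, Zane, and Dee), so the eccentricity of Ursula is 3.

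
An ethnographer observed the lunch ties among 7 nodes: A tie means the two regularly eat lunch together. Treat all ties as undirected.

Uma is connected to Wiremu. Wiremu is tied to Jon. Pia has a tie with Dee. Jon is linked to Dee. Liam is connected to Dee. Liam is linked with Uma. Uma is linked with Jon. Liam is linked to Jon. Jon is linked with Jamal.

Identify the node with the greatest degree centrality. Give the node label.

Degrees — Dee:3, Jamal:1, Jon:5, Liam:3, Pia:1, Uma:3, Wiremu:2.
The maximum is 5, attained only by Jon.

Jon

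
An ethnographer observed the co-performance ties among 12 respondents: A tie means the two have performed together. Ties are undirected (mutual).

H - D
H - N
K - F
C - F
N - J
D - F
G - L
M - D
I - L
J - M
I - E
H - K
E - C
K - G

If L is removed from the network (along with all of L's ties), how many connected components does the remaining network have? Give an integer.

1

L's neighbors (G and I) remain reachable from one another through other ties, so the rest of the network stays in one piece.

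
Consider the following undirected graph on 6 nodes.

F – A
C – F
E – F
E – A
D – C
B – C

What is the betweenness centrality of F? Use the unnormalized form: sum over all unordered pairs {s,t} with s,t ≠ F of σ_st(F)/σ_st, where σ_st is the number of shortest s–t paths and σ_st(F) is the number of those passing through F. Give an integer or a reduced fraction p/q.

Pairs whose geodesics pass through F — B–E: 1; B–A: 1; C–E: 1; C–A: 1; D–E: 1; D–A: 1.
All other pairs contribute 0.
Summing the contributions gives betweenness(F) = 6.

6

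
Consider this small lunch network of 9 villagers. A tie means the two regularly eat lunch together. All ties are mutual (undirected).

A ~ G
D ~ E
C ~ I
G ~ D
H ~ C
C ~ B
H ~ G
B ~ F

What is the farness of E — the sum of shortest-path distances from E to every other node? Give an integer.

29

Distances from E: A:3, B:5, C:4, D:1, F:6, G:2, H:3, I:5.
Sum = 3 + 5 + 4 + 1 + 6 + 2 + 3 + 5 = 29.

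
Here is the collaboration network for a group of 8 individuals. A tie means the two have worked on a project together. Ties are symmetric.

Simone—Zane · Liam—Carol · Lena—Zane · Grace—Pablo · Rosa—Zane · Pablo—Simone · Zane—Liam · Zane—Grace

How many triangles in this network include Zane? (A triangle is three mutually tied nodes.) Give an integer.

0

Zane's neighbors are Grace, Lena, Liam, Rosa, and Simone, but none of them are tied to each other, so no triangle contains Zane.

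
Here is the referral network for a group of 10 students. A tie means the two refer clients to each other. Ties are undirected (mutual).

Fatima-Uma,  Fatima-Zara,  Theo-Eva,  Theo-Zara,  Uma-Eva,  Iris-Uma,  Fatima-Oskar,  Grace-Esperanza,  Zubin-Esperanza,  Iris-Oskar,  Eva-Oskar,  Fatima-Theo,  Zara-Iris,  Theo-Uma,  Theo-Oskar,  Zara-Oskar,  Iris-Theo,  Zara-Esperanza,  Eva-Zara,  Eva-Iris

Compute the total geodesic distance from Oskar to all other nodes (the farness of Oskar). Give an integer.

15

Distances from Oskar: Esperanza:2, Eva:1, Fatima:1, Grace:3, Iris:1, Theo:1, Uma:2, Zara:1, Zubin:3.
Sum = 2 + 1 + 1 + 3 + 1 + 1 + 2 + 1 + 3 = 15.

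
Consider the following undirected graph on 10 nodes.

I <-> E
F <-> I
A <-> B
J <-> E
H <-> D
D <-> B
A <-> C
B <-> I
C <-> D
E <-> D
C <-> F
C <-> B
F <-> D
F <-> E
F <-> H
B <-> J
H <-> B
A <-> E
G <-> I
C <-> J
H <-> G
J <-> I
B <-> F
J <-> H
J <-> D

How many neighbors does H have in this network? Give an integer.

H is directly tied to B, D, F, G, and J. That is 5 neighbors, so the degree of H is 5.

5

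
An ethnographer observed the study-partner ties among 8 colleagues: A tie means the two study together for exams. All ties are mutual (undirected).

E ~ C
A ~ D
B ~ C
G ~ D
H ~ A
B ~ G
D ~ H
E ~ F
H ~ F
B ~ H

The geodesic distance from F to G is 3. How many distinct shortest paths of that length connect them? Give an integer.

The shortest distance is 3. The length-3 paths are: F–H–D–G; F–H–B–G.
That gives 2 distinct shortest paths.

2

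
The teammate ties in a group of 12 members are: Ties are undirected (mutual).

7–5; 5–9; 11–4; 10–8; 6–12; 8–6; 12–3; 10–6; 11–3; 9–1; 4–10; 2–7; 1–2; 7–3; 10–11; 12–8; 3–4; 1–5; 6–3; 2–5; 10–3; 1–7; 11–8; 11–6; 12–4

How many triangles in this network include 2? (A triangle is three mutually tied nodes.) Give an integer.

2's neighbors: 1, 5, and 7.
Neighbor pairs that are themselves tied: 2–1–5; 2–1–7; 2–5–7. Each forms one triangle with 2, for 3 in total.

3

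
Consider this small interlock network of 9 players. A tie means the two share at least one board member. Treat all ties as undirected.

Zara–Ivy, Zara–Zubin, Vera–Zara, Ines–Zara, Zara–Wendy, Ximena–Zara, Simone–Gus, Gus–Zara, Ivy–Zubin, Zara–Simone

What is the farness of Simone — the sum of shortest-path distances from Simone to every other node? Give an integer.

14

Distances from Simone: Gus:1, Ines:2, Ivy:2, Vera:2, Wendy:2, Ximena:2, Zara:1, Zubin:2.
Sum = 1 + 2 + 2 + 2 + 2 + 2 + 1 + 2 = 14.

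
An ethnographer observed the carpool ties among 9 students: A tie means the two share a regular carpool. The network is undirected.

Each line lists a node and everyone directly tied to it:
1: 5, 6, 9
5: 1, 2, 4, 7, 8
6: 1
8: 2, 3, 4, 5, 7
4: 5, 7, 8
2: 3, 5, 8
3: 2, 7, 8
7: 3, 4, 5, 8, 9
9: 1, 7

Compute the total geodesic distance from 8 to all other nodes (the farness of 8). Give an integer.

Distances from 8: 1:2, 2:1, 3:1, 4:1, 5:1, 6:3, 7:1, 9:2.
Sum = 2 + 1 + 1 + 1 + 1 + 3 + 1 + 2 = 12.

12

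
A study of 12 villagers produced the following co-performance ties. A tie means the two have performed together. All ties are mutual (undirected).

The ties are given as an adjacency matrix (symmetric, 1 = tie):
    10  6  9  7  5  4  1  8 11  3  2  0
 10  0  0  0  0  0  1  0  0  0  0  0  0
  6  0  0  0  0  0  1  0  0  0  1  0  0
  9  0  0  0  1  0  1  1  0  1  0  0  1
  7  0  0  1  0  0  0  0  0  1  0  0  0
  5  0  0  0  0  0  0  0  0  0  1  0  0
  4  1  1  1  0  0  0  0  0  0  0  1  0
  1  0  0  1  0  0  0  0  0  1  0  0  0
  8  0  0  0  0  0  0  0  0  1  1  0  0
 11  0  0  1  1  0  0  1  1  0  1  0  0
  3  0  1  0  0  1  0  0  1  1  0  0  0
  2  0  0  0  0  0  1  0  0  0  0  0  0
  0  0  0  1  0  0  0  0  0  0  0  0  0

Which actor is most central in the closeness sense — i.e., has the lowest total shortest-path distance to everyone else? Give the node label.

Farness (sum of distances to all others) for each node — 0:28, 1:24, 2:30, 3:21, 4:20, 5:31, 6:23, 7:24, 8:26, 9:18, 10:30, 11:19.
The smallest farness is 18, for 9, so 9 has the highest closeness.

9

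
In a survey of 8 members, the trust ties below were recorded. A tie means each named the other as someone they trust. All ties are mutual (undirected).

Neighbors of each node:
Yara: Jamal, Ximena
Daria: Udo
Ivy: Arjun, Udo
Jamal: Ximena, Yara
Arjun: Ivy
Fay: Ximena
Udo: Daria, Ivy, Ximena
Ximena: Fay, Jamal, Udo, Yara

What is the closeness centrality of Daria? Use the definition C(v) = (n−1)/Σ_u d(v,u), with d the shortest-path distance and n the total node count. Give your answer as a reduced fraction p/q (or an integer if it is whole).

7/17

Distances from Daria: Arjun:3, Fay:3, Ivy:2, Jamal:3, Udo:1, Ximena:2, Yara:3. Sum = 17.
n = 8, so closeness = 7/17.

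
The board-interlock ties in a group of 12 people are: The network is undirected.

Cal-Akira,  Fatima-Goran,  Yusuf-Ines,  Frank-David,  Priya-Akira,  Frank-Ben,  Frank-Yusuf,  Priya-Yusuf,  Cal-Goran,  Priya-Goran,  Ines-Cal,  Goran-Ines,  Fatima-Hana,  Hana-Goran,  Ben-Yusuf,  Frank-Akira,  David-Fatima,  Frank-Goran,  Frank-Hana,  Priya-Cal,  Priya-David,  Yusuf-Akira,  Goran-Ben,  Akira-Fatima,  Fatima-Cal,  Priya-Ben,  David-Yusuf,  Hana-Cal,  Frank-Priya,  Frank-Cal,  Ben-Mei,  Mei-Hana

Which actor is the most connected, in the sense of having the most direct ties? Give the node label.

Degrees — Akira:5, Ben:5, Cal:7, David:4, Fatima:5, Frank:8, Goran:7, Hana:5, Ines:3, Mei:2, Priya:7, Yusuf:6.
The maximum is 8, attained only by Frank.

Frank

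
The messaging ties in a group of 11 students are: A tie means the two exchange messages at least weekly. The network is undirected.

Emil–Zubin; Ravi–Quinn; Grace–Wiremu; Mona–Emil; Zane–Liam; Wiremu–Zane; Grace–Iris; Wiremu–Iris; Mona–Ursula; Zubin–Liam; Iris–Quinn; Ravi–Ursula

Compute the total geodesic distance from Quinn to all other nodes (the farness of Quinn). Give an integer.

27

Distances from Quinn: Emil:4, Grace:2, Iris:1, Liam:4, Mona:3, Ravi:1, Ursula:2, Wiremu:2, Zane:3, Zubin:5.
Sum = 4 + 2 + 1 + 4 + 3 + 1 + 2 + 2 + 3 + 5 = 27.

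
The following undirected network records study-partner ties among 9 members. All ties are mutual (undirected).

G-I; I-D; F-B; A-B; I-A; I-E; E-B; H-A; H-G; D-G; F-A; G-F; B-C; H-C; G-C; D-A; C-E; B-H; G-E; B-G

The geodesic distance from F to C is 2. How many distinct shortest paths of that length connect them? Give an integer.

The shortest distance is 2. The length-2 paths are: F–G–C; F–B–C.
That gives 2 distinct shortest paths.

2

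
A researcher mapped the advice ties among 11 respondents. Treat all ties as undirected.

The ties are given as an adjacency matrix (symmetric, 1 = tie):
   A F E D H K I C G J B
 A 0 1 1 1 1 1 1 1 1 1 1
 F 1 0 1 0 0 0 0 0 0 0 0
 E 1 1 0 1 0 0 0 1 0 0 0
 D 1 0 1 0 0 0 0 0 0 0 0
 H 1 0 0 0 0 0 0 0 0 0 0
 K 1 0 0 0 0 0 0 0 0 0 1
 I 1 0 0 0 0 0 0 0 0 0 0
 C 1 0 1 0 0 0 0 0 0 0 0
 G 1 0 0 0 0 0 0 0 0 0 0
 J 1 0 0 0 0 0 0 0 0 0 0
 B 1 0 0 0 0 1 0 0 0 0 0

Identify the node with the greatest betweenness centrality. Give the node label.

Unnormalized betweenness of each node: A:79/2, B:0, C:0, D:0, E:3/2, F:0, G:0, H:0, I:0, J:0, K:0.
A has the largest value, 79/2, making it the main broker — the node through which the most shortest paths run.

A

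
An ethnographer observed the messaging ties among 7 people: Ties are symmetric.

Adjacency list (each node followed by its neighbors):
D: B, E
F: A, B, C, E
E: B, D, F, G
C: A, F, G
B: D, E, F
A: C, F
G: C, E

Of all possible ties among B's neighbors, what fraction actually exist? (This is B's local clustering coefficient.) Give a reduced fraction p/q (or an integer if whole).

B's neighbors: D, E, and F (k = 3).
Possible neighbor pairs: C(3,2) = 3. Edges among them: D–E, E–F → e = 2.
Clustering(B) = 2/3.

2/3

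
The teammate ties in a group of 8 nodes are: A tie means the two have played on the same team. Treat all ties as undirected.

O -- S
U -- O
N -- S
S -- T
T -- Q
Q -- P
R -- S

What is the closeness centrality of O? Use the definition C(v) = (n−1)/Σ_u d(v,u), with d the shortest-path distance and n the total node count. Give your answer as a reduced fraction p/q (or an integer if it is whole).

7/15

Distances from O: N:2, P:4, Q:3, R:2, S:1, T:2, U:1. Sum = 15.
n = 8, so closeness = 7/15.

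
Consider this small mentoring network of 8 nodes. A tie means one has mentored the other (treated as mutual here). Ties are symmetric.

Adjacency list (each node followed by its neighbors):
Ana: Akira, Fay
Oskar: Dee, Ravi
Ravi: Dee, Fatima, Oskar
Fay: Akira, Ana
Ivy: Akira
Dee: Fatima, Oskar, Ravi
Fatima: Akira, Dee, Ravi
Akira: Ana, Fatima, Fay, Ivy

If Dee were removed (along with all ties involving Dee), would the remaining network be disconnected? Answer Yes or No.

No

Even without Dee, every remaining node can still reach every other (the residual graph is connected), so Dee is not a cut vertex.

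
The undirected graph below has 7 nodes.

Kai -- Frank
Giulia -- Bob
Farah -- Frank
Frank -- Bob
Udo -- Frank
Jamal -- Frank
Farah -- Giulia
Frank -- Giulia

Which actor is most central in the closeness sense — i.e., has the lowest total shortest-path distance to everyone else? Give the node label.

Farness (sum of distances to all others) for each node — Bob:10, Farah:10, Frank:6, Giulia:9, Jamal:11, Kai:11, Udo:11.
The smallest farness is 6, for Frank, so Frank has the highest closeness.

Frank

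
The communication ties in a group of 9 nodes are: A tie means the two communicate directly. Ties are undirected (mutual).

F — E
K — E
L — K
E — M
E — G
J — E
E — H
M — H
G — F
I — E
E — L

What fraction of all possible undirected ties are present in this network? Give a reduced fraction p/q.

There are 11 edges and 9 nodes, so the maximum possible is C(9,2) = 36.
Density = 11/36.

11/36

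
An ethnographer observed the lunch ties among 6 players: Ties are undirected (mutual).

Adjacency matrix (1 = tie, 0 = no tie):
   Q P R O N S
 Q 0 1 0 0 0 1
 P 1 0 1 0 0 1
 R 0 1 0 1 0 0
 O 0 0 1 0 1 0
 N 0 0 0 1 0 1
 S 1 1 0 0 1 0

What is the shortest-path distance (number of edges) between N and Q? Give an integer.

2

One shortest route is N – S – Q, which uses 2 edges, and N and Q are not directly tied, so nothing shorter exists. So d(N,Q) = 2.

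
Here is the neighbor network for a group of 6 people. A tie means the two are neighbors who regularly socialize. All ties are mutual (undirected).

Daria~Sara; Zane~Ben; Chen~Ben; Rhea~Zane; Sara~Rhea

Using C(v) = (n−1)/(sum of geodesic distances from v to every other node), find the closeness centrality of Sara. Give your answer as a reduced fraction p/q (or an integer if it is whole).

5/11

Distances from Sara: Ben:3, Chen:4, Daria:1, Rhea:1, Zane:2. Sum = 11.
n = 6, so closeness = 5/11.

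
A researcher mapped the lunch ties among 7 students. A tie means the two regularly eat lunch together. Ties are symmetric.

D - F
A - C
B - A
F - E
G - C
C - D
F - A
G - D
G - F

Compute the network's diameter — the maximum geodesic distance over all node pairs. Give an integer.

Eccentricity of each node (its greatest distance to any other): A:2, B:3, C:3, D:3, E:3, F:2, G:3.
The maximum eccentricity is 3, realized for instance by the pair B–D via B – A – C – D. So the diameter is 3.

3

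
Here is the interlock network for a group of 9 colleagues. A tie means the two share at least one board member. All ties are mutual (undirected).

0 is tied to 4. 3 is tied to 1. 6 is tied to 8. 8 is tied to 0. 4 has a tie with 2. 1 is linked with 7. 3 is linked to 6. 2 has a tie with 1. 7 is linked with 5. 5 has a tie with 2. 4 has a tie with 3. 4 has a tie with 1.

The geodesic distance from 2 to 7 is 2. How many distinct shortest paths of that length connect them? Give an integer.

The shortest distance is 2. The length-2 paths are: 2–1–7; 2–5–7.
That gives 2 distinct shortest paths.

2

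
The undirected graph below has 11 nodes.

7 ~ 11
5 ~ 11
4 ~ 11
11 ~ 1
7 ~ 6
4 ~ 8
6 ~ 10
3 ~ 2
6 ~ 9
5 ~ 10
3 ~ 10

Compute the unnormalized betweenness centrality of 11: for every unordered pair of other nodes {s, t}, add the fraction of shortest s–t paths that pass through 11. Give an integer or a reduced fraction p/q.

Pairs whose geodesics pass through 11 — 9–8: 1; 9–1: 1; 9–4: 1; 8–1: 1; 8–2: 1; 8–7: 1; 8–6: 1; 8–5: 1; 8–10: 1; 8–3: 1; 1–2: 1; 1–7: 1; 1–6: 1; 1–5: 1 … (+10 more pairs).
All other pairs contribute 0.
Summing the contributions gives betweenness(11) = 24.

24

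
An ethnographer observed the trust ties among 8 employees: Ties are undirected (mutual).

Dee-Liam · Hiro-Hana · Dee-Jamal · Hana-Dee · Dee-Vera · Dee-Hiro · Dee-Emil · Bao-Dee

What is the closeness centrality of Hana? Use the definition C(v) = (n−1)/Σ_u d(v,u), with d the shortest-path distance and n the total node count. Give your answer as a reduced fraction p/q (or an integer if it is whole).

7/12

Distances from Hana: Bao:2, Dee:1, Emil:2, Hiro:1, Jamal:2, Liam:2, Vera:2. Sum = 12.
n = 8, so closeness = 7/12.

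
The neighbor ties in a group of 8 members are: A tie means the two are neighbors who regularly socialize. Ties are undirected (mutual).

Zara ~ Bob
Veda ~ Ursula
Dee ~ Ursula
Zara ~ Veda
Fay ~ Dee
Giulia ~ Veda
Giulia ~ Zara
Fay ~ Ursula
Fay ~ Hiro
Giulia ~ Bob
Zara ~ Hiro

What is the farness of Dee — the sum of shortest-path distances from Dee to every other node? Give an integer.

Distances from Dee: Bob:4, Fay:1, Giulia:3, Hiro:2, Ursula:1, Veda:2, Zara:3.
Sum = 4 + 1 + 3 + 2 + 1 + 2 + 3 = 16.

16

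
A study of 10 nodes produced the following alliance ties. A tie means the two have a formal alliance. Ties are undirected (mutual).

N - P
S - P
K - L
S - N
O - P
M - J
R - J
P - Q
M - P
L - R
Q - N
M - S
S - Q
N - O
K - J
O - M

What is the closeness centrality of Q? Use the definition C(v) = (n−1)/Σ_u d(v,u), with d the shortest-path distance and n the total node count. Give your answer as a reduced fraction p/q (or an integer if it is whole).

Distances from Q: J:3, K:4, L:5, M:2, N:1, O:2, P:1, R:4, S:1. Sum = 23.
n = 10, so closeness = 9/23.

9/23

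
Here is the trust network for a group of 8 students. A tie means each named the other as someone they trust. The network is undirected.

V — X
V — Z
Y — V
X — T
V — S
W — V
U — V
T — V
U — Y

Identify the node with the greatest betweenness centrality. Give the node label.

V

Unnormalized betweenness of each node: S:0, T:0, U:0, V:19, W:0, X:0, Y:0, Z:0.
V has the largest value, 19, making it the main broker — the node through which the most shortest paths run.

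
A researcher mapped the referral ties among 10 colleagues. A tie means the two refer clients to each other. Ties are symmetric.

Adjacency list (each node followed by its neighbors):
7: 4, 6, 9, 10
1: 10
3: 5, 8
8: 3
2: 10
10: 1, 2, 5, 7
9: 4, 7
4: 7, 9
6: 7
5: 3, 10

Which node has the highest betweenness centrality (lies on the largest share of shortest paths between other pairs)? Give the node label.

10

Unnormalized betweenness of each node: 1:0, 2:0, 3:8, 4:0, 5:14, 6:0, 7:20, 8:0, 9:0, 10:27.
10 has the largest value, 27, making it the main broker — the node through which the most shortest paths run.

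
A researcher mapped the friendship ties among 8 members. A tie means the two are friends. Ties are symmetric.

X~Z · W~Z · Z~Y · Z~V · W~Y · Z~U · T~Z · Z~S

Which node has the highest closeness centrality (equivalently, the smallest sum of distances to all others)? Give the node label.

Z

Farness (sum of distances to all others) for each node — S:13, T:13, U:13, V:13, W:12, X:13, Y:12, Z:7.
The smallest farness is 7, for Z, so Z has the highest closeness.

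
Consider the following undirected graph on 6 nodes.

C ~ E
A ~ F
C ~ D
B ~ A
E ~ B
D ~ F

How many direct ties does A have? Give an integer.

2

A is directly tied to B and F. That is 2 neighbors, so the degree of A is 2.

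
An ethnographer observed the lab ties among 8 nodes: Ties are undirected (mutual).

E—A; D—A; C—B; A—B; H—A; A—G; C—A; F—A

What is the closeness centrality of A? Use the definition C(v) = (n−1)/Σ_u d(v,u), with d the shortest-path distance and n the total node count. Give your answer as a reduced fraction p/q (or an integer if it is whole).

Distances from A: B:1, C:1, D:1, E:1, F:1, G:1, H:1. Sum = 7.
n = 8, so closeness = 7/7 = 1.

1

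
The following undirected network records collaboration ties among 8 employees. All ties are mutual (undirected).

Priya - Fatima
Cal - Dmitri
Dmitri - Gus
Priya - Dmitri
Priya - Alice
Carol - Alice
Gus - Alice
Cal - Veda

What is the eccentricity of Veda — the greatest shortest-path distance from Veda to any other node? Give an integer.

5

Distances from Veda: Alice:4, Cal:1, Carol:5, Dmitri:2, Fatima:4, Gus:3, Priya:3.
The largest is 5 (to Carol), so the eccentricity of Veda is 5.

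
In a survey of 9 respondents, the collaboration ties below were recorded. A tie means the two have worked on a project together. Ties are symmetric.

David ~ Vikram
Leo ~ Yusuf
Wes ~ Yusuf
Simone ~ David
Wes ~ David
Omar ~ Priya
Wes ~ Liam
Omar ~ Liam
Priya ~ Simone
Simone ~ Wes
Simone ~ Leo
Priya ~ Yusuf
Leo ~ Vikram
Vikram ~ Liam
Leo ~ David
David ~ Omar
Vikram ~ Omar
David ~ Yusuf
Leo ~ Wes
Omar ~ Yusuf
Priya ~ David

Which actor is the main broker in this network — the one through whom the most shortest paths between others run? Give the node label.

Unnormalized betweenness of each node: David:15/4, Leo:17/12, Liam:2/3, Omar:8/3, Priya:3/4, Simone:2/3, Vikram:7/6, Wes:31/12, Yusuf:4/3.
David has the largest value, 15/4, making it the main broker — the node through which the most shortest paths run.

David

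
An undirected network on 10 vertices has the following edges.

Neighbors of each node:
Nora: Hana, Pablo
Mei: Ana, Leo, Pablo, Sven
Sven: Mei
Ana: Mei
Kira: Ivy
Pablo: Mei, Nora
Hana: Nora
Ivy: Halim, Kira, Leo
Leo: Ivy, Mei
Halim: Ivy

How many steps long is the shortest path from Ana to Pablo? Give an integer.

2

One shortest route is Ana – Mei – Pablo, which uses 2 edges, and Ana and Pablo are not directly tied, so nothing shorter exists. So d(Ana,Pablo) = 2.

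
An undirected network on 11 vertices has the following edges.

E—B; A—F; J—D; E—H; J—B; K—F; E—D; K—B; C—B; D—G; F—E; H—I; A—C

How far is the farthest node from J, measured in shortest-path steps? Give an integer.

Distances from J: A:3, B:1, C:2, D:1, E:2, F:3, G:2, H:3, I:4, K:2.
The largest is 4 (to I), so the eccentricity of J is 4.

4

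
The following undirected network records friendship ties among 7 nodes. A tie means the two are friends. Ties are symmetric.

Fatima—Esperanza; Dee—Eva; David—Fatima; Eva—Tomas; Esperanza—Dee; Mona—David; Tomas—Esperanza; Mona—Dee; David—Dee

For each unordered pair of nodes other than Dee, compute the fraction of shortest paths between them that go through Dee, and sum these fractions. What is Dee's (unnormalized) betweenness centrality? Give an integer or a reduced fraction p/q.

Pairs whose geodesics pass through Dee — Mona–Esperanza: 1; Mona–Tomas: 2/2; Mona–Eva: 1; David–Esperanza: 1/2; David–Tomas: 2/3; David–Eva: 1; Fatima–Eva: 2/3; Esperanza–Eva: 1/2.
All other pairs contribute 0.
Summing the contributions gives betweenness(Dee) = 19/3.

19/3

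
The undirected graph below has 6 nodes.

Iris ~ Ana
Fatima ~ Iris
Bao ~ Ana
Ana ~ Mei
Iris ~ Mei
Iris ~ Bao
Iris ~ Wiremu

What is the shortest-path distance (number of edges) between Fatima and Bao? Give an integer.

2

One shortest route is Fatima – Iris – Bao, which uses 2 edges, and Fatima and Bao are not directly tied, so nothing shorter exists. So d(Fatima,Bao) = 2.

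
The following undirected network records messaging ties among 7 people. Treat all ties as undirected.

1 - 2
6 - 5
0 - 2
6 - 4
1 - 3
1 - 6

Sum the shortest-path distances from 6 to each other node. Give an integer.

10

Distances from 6: 0:3, 1:1, 2:2, 3:2, 4:1, 5:1.
Sum = 3 + 1 + 2 + 2 + 1 + 1 = 10.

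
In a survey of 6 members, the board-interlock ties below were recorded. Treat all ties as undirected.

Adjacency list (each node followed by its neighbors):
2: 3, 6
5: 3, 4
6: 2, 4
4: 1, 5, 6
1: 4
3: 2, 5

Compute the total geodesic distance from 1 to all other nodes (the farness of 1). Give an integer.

11

Distances from 1: 2:3, 3:3, 4:1, 5:2, 6:2.
Sum = 3 + 3 + 1 + 2 + 2 = 11.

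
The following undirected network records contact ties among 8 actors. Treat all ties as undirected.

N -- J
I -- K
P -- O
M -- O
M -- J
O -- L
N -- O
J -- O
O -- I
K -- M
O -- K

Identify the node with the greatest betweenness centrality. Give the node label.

O

Unnormalized betweenness of each node: I:0, J:1/2, K:1/2, L:0, M:1/2, N:0, O:31/2, P:0.
O has the largest value, 31/2, making it the main broker — the node through which the most shortest paths run.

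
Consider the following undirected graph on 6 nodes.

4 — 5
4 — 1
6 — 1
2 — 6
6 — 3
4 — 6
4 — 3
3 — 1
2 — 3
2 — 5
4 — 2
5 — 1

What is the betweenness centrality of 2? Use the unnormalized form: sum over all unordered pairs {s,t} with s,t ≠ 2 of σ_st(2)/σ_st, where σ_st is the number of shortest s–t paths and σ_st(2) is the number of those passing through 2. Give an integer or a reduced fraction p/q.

Pairs whose geodesics pass through 2 — 3–5: 1/3; 6–5: 1/3.
All other pairs contribute 0.
Summing the contributions gives betweenness(2) = 2/3.

2/3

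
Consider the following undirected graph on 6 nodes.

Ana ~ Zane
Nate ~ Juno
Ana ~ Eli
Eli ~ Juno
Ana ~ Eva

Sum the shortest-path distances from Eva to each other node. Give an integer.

12

Distances from Eva: Ana:1, Eli:2, Juno:3, Nate:4, Zane:2.
Sum = 1 + 2 + 3 + 4 + 2 = 12.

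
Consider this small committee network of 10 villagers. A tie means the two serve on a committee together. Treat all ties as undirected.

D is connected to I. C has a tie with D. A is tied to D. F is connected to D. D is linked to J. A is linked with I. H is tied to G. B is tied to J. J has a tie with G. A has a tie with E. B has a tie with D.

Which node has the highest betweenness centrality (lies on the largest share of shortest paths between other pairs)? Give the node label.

Unnormalized betweenness of each node: A:8, B:0, C:0, D:27, E:0, F:0, G:8, H:0, I:0, J:14.
D has the largest value, 27, making it the main broker — the node through which the most shortest paths run.

D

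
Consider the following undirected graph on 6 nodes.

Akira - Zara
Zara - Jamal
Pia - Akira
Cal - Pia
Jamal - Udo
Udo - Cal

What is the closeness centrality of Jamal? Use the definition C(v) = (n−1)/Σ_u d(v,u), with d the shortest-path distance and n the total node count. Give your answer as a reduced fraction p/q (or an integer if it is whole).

5/9

Distances from Jamal: Akira:2, Cal:2, Pia:3, Udo:1, Zara:1. Sum = 9.
n = 6, so closeness = 5/9.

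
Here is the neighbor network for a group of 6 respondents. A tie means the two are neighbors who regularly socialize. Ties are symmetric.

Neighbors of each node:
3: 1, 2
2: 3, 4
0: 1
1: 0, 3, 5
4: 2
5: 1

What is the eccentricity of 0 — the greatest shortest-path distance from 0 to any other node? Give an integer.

Distances from 0: 1:1, 2:3, 3:2, 4:4, 5:2.
The largest is 4 (to 4), so the eccentricity of 0 is 4.

4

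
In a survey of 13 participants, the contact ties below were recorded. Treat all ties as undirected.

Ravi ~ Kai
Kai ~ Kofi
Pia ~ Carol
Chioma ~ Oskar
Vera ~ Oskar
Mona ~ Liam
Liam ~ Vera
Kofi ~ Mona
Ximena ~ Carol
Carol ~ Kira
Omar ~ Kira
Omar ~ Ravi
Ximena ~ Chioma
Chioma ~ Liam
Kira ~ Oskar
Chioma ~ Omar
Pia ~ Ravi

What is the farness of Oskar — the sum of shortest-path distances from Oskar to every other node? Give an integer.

28

Distances from Oskar: Carol:2, Chioma:1, Kai:4, Kira:1, Kofi:4, Liam:2, Mona:3, Omar:2, Pia:3, Ravi:3, Vera:1, Ximena:2.
Sum = 2 + 1 + 4 + 1 + 4 + 2 + 3 + 2 + 3 + 3 + 1 + 2 = 28.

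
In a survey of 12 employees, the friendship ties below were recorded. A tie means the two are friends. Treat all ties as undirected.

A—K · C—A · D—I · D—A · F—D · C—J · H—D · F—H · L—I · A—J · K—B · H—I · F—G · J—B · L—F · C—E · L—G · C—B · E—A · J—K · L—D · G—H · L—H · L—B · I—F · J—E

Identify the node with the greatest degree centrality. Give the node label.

L

Degrees — A:5, B:4, C:4, D:5, E:3, F:5, G:3, H:5, I:4, J:5, K:3, L:6.
The maximum is 6, attained only by L.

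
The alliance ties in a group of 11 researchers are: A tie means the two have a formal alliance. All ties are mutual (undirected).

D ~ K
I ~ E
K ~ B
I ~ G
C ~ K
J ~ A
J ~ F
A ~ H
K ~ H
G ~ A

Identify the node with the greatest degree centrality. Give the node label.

Degrees — A:3, B:1, C:1, D:1, E:1, F:1, G:2, H:2, I:2, J:2, K:4.
The maximum is 4, attained only by K.

K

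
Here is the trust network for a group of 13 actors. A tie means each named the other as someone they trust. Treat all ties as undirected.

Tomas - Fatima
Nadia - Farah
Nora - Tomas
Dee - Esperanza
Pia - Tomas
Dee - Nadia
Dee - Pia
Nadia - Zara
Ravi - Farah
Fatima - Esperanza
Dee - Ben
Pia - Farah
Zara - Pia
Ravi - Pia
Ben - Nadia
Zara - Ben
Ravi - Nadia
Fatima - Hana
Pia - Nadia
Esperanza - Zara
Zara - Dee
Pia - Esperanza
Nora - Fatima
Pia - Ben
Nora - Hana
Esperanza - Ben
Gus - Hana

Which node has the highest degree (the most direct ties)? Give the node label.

Degrees — Ben:5, Dee:5, Esperanza:5, Farah:3, Fatima:4, Gus:1, Hana:3, Nadia:6, Nora:3, Pia:8, Ravi:3, Tomas:3, Zara:5.
The maximum is 8, attained only by Pia.

Pia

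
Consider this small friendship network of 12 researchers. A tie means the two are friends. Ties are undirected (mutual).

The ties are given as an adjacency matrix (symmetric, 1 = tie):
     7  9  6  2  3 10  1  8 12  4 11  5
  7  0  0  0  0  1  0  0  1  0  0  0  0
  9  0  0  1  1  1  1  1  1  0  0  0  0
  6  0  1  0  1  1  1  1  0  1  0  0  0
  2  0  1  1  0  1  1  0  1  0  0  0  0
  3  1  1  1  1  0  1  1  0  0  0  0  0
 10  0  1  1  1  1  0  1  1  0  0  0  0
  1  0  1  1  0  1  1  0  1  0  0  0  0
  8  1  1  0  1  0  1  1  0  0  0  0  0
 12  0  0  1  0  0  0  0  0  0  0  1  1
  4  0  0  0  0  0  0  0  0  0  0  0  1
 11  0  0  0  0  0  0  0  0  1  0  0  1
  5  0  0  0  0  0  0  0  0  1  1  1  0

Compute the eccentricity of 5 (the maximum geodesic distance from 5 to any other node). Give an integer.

Distances from 5: 1:3, 2:3, 3:3, 4:1, 6:2, 7:4, 8:4, 9:3, 10:3, 11:1, 12:1.
The largest is 4 (to 8 and 7), so the eccentricity of 5 is 4.

4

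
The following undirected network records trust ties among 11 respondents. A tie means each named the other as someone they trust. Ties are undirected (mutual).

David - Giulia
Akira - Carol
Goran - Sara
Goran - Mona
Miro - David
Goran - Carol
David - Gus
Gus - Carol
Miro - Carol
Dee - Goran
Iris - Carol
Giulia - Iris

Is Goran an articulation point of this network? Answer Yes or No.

Removing Goran leaves {Akira, Carol, David, Giulia, Gus, Iris, and Miro} with no path to {Sara}, so the network splits into 4 components. Goran is a cut vertex.

Yes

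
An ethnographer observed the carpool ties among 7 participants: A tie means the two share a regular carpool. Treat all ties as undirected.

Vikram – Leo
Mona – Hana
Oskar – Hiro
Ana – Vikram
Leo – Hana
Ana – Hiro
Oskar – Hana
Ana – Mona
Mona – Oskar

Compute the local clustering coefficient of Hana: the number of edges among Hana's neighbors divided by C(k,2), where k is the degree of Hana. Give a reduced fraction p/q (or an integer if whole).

1/3

Hana's neighbors: Leo, Mona, and Oskar (k = 3).
Possible neighbor pairs: C(3,2) = 3. Edges among them: Mona–Oskar → e = 1.
Clustering(Hana) = 1/3.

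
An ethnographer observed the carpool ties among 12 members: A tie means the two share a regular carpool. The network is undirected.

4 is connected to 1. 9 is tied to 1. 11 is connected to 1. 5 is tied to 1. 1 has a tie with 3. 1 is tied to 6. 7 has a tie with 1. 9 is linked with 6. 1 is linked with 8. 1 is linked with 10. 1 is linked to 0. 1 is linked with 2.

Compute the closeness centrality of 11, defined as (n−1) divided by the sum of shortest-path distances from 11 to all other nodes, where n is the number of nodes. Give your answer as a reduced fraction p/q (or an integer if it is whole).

Distances from 11: 0:2, 1:1, 2:2, 3:2, 4:2, 5:2, 6:2, 7:2, 8:2, 9:2, 10:2. Sum = 21.
n = 12, so closeness = 11/21.

11/21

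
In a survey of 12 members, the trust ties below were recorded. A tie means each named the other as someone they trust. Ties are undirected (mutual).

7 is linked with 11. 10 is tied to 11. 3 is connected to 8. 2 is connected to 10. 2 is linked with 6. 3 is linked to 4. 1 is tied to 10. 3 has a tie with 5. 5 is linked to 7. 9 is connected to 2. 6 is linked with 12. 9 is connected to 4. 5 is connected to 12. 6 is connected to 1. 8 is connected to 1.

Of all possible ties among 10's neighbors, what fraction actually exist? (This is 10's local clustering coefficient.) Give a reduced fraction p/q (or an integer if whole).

0

10's neighbors: 1, 2, and 11 (k = 3).
Possible neighbor pairs: C(3,2) = 3. Edges among them: none → e = 0.
Clustering(10) = 0/3 = 0.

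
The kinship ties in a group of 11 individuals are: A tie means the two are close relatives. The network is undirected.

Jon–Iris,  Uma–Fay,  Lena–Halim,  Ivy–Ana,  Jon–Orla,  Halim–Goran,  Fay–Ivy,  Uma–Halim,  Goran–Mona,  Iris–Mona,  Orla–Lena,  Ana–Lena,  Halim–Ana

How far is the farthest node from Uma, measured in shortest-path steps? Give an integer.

4

Distances from Uma: Ana:2, Fay:1, Goran:2, Halim:1, Iris:4, Ivy:2, Jon:4, Lena:2, Mona:3, Orla:3.
The largest is 4 (to Iris and Jon), so the eccentricity of Uma is 4.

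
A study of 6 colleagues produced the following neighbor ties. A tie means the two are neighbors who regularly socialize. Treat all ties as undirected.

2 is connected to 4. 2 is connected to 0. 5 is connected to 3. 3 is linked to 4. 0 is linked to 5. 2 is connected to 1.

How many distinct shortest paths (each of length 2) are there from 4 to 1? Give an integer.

The shortest distance is 2, and the only length-2 path is 4–2–1. So there is exactly 1 shortest path.

1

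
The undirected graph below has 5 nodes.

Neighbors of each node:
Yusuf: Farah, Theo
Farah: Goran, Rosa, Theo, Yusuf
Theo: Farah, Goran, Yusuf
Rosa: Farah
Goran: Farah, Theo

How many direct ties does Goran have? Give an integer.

Goran is directly tied to Farah and Theo. That is 2 neighbors, so the degree of Goran is 2.

2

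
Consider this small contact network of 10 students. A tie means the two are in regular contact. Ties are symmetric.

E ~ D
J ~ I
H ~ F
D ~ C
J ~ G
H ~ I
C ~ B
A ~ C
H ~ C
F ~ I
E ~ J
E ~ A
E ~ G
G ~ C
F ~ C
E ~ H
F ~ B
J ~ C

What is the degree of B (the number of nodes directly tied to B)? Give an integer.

2

B is directly tied to C and F. That is 2 neighbors, so the degree of B is 2.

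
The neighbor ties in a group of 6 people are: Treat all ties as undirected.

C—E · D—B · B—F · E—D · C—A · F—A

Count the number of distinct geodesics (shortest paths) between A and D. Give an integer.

The shortest distance is 3. The length-3 paths are: A–C–E–D; A–F–B–D.
That gives 2 distinct shortest paths.

2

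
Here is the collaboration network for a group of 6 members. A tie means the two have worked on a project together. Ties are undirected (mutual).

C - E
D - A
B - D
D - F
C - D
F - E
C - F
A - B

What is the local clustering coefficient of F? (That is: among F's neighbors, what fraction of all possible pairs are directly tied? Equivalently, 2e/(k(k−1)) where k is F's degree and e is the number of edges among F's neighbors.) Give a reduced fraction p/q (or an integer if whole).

F's neighbors: C, D, and E (k = 3).
Possible neighbor pairs: C(3,2) = 3. Edges among them: C–D, C–E → e = 2.
Clustering(F) = 2/3.

2/3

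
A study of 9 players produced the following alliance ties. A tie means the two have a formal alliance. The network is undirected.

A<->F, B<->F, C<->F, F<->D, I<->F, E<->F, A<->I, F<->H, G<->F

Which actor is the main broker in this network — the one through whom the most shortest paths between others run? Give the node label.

Unnormalized betweenness of each node: A:0, B:0, C:0, D:0, E:0, F:27, G:0, H:0, I:0.
F has the largest value, 27, making it the main broker — the node through which the most shortest paths run.

F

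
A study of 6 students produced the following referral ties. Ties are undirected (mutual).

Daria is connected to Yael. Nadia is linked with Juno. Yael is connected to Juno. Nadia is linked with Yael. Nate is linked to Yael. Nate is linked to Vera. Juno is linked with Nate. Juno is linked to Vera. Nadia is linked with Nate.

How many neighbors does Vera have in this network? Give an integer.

Vera is directly tied to Juno and Nate. That is 2 neighbors, so the degree of Vera is 2.

2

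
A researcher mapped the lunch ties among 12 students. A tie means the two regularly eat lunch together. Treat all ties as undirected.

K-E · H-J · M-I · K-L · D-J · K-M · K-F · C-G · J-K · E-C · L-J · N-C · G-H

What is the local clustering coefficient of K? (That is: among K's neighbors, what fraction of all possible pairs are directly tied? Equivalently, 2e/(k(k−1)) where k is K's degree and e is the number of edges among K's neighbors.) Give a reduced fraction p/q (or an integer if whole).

1/10

K's neighbors: E, F, J, L, and M (k = 5).
Possible neighbor pairs: C(5,2) = 10. Edges among them: J–L → e = 1.
Clustering(K) = 1/10.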